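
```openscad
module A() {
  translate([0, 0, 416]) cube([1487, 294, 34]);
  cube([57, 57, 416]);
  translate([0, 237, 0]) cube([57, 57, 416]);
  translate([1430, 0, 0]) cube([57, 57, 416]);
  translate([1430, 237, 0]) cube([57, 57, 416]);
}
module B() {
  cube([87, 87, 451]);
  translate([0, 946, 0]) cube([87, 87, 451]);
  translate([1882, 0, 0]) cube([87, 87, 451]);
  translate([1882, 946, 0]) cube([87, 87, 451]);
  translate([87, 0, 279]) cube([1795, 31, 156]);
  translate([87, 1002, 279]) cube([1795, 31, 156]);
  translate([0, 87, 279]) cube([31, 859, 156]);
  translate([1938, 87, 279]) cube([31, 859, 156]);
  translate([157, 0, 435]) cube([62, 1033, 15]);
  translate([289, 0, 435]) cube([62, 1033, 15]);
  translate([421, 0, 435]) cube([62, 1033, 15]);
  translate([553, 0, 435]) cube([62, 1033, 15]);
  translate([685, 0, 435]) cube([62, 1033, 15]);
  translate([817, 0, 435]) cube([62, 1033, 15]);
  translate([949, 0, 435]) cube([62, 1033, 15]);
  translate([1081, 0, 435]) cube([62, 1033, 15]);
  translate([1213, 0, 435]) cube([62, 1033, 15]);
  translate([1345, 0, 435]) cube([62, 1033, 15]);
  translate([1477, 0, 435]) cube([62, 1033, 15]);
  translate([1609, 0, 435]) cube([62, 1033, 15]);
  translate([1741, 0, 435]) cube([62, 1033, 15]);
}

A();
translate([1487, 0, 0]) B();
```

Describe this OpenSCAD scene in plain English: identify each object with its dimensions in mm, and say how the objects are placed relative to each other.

A is a long wooden bench with a 1487 mm (x) × 294 mm (y) seat, 34 mm thick, its top surface 450 mm above the floor. Four 57 mm square legs at the seat corners, flush with the edges, run from z = 0 to the seat underside.

B is a bed frame 1969 mm long (x) by 1033 mm wide (y). Four 87×87 mm corner posts, 451 mm tall, at the corners of the footprint. Four rails of 31 mm thickness and 156 mm height run between adjacent posts with their undersides at z = 279 mm, their outer faces flush with the outside of the frame (the two x-running rails run between the posts' inner faces; the two y-running rails run between the posts' inner faces). 13 slats, each 62 mm wide (x) and 15 mm thick, lie across the top of the two x-running rails, running the full 1033 mm width of the frame in y; the slats are evenly spaced along x between the inner faces of the end posts with equal gaps (rounded down to the nearest mm) at the −x end and between each pair — any rounding remainder accumulates at the +x end.

The bed frame is against the bench's +x side, with their −y faces flush.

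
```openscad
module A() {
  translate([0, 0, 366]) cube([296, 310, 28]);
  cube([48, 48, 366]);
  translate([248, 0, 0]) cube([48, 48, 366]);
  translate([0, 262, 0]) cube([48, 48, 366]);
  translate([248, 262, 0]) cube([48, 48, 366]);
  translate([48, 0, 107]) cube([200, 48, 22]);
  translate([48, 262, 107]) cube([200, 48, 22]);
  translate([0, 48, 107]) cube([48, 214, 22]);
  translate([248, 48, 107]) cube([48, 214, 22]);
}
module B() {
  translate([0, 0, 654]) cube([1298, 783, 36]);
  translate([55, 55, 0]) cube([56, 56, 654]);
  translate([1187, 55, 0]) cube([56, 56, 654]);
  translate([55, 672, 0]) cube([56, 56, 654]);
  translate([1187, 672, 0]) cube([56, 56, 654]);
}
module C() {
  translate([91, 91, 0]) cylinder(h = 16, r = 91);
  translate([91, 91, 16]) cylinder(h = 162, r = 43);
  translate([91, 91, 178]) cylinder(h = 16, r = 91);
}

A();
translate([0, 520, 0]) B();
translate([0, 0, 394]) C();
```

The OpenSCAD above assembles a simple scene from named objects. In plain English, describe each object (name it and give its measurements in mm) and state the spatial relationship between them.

A is a simple wooden stool: a rectangular seat 296 mm (x) by 310 mm (y), 28 mm thick, top face at z = 394 mm, on four square legs, each 48×48 mm in cross-section. The legs rest on z = 0, each flush with a corner of the seat. Four stretchers, 48 mm wide and 22 mm tall, connect adjacent legs with their undersides at z = 107 mm, each running between the inner faces of the legs it joins and aligned with the legs' outer faces on the other axis.

B is a table with a 1298×783 mm rectangular top, 36 mm thick, top surface at z = 690 mm, supported by four 56×56 mm square legs, each inset 55 mm from the nearest pair of top edges, running from the floor.

C is a spool: two coaxial disc flanges of radius 91 mm and thickness 16 mm, joined by a core cylinder of radius 43 mm and height 162 mm. The lower flange rests on z = 0 and the three cylinders share a vertical axis.

The table is on the floor beside the stool on its +y side. The spool is on top of the stool.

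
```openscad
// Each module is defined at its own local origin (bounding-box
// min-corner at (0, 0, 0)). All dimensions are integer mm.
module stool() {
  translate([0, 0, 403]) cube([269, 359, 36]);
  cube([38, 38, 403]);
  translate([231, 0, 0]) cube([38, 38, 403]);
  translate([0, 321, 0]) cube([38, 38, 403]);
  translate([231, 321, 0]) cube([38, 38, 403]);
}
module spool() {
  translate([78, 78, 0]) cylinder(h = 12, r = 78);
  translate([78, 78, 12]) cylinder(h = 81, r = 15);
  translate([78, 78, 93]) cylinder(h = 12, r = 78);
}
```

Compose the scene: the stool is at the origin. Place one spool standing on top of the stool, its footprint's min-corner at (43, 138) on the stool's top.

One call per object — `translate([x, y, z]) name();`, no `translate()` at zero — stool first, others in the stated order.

stool();
translate([43, 138, 439]) spool();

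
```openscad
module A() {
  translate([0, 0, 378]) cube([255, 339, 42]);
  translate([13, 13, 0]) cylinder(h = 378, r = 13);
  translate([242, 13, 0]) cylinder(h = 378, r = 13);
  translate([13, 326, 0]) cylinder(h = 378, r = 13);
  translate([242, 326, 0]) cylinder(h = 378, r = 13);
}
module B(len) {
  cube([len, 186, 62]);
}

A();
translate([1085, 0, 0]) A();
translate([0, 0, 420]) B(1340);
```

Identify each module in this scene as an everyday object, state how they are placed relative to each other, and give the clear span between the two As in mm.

A is a stool. B is a beam. A beam spans the tops of two stools. The clear span between the two stools is 830 mm.

Second stool starts at x = 1085; first ends at x = 255; clear span = 1085 − 255 = 830 mm.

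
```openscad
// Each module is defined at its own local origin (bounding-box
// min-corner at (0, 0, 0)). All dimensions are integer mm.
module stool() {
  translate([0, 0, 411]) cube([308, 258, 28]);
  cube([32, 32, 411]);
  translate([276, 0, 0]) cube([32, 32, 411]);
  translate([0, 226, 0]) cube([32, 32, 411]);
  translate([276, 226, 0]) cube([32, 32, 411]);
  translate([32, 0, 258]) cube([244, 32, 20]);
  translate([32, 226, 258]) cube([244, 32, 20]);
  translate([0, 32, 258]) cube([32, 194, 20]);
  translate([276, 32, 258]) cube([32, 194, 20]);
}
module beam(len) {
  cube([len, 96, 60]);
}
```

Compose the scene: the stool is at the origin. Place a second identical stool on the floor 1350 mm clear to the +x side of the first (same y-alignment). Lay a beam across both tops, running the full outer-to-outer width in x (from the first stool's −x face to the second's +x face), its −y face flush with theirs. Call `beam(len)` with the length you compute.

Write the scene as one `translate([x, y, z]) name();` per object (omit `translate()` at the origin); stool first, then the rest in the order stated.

stool();
translate([1658, 0, 0]) stool();
translate([0, 0, 439]) beam(1966);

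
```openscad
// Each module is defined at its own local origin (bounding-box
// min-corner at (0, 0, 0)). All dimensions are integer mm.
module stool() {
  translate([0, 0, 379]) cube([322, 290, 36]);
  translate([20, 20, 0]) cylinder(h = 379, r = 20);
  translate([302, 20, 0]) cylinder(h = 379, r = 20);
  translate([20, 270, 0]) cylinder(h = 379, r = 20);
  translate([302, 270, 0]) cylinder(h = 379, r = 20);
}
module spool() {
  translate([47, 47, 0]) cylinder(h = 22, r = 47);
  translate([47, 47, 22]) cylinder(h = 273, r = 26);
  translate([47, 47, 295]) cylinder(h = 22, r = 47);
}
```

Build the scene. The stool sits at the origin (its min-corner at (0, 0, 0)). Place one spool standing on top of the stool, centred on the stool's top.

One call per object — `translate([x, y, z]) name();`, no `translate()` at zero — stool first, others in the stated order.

stool();
translate([114, 98, 415]) spool();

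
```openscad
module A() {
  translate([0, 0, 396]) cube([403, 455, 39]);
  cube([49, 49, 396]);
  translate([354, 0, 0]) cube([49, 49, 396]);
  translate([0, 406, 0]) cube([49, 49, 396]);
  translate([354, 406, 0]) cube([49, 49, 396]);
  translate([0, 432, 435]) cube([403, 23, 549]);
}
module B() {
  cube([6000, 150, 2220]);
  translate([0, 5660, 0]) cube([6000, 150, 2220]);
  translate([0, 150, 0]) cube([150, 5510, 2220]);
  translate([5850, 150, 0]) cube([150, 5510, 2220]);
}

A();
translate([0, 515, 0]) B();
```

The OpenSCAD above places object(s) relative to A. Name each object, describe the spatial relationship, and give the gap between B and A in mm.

The house frame's nearest face is 60 mm from the chair's +y face.

A is a chair. B is a house frame. The house frame is on the floor beside the chair on its +y side. The gap between the house frame and the chair is 60 mm.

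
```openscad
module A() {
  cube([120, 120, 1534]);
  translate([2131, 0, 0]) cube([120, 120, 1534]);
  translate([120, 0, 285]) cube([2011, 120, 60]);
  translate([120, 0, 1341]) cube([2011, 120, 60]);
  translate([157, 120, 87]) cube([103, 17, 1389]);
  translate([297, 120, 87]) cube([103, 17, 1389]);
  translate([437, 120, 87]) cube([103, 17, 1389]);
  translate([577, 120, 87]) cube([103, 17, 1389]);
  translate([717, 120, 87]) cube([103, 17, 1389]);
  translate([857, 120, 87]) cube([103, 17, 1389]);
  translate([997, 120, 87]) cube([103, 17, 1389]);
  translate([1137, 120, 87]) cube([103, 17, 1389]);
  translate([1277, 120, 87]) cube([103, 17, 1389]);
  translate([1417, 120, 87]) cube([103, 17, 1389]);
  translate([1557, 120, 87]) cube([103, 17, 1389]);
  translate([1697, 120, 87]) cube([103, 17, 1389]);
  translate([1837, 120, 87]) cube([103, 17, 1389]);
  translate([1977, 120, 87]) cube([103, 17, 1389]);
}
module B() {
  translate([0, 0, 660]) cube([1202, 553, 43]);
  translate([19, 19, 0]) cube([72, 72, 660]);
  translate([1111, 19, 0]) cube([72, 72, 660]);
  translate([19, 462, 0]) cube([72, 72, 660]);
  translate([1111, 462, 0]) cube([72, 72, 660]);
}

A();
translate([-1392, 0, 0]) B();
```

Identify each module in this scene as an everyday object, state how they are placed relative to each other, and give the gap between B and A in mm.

A is a fence section. B is a table. The table is on the floor beside the fence section on its −x side. The gap between the table and the fence section is 190 mm.

The table's nearest face is 190 mm from the fence section's −x face.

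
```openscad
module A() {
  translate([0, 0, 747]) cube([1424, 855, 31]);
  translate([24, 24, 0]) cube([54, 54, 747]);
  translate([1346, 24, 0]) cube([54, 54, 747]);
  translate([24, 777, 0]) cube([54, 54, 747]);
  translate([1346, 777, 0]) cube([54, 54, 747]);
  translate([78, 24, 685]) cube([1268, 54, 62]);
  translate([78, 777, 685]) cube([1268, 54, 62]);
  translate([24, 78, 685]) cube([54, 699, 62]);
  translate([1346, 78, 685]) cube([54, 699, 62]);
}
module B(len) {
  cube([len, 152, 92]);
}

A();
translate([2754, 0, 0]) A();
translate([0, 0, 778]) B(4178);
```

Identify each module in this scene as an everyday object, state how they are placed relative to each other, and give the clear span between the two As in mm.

Second table starts at x = 2754; first ends at x = 1424; clear span = 2754 − 1424 = 1330 mm.

A is a table. B is a beam. A beam spans the tops of two tables. The clear span between the two tables is 1330 mm.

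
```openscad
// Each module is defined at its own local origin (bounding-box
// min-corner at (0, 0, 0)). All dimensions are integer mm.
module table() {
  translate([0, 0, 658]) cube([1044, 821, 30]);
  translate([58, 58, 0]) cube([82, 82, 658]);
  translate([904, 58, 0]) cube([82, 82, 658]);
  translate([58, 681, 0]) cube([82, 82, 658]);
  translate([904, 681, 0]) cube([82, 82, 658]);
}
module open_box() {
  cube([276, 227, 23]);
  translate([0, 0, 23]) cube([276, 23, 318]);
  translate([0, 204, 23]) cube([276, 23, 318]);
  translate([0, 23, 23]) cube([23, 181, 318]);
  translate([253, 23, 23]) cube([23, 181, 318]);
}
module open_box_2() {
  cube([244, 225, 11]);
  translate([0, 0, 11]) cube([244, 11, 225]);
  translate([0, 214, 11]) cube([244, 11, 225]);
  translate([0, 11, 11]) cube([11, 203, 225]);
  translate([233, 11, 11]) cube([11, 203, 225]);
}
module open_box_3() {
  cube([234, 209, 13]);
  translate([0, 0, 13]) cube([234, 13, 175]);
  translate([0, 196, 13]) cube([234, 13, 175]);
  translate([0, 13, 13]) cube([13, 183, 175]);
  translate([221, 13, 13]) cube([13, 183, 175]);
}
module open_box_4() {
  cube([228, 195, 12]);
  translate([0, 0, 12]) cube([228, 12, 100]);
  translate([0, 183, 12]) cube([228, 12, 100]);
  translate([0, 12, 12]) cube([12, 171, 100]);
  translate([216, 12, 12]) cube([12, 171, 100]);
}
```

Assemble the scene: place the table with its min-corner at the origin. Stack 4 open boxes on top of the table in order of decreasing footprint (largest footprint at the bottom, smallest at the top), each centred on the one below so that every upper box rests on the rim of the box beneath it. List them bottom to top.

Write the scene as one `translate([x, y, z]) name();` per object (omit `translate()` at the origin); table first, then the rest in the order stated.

table();
translate([384, 297, 688]) open_box();
translate([400, 298, 1029]) open_box_2();
translate([405, 306, 1265]) open_box_3();
translate([408, 313, 1453]) open_box_4();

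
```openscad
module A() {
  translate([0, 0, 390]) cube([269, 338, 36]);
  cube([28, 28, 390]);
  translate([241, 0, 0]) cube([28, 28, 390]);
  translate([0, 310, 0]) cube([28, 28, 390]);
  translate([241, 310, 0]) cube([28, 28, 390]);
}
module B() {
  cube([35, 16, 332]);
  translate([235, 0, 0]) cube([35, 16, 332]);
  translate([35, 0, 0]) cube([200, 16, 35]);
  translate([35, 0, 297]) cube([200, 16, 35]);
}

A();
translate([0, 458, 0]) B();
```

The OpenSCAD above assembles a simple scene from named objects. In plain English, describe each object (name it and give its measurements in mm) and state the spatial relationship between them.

A is a four-legged stool. The seat is 269×338 mm, 36 mm thick, top at z = 426 mm. It stands on four square legs, each 28×28 mm in cross-section, from z = 0 to the seat underside, each flush with a corner of the seat.

B is a picture frame with a 200×262 mm rectangular opening (x by z) and a uniform 35 mm border on every side. Frame depth is 16 mm along y. It is built from two vertical stiles running the full outside height and two horizontal rails spanning the gap between the stiles.

The picture frame is on the floor beside the stool on its +y side.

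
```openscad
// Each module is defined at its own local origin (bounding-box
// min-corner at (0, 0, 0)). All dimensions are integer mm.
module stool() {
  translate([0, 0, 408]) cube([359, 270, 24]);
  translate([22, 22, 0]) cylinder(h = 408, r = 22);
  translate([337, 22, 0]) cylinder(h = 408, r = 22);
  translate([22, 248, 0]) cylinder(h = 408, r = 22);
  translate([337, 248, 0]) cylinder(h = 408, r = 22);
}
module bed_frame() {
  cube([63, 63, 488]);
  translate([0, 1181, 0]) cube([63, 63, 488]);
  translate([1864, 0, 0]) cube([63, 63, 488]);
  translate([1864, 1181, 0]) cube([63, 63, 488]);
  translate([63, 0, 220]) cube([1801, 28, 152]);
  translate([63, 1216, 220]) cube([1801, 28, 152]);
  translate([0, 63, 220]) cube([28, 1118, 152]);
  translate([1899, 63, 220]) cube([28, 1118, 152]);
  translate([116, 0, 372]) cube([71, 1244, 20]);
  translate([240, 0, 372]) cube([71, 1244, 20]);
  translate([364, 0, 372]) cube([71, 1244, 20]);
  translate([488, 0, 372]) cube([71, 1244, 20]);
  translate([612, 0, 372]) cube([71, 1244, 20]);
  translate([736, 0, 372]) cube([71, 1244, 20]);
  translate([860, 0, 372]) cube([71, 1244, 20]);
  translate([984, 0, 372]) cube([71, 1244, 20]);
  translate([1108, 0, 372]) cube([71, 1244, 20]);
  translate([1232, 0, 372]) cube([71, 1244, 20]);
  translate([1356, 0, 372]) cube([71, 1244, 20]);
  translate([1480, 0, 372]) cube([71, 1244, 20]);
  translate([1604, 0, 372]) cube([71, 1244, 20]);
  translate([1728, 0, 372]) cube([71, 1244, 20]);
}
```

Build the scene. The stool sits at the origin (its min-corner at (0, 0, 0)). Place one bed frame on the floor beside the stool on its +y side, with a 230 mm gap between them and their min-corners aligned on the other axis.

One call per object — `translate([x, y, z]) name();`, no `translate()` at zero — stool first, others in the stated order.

stool();
translate([0, 500, 0]) bed_frame();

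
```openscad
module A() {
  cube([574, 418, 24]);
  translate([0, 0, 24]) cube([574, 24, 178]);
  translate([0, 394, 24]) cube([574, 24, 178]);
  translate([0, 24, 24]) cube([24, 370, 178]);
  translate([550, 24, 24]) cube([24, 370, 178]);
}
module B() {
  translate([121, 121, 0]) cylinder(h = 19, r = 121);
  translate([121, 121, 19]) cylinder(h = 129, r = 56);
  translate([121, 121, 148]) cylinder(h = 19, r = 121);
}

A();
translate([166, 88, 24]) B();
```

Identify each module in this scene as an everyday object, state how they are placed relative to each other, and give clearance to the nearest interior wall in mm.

Clearances: x = 142, y = 64; minimum 64 mm.

A is an open box. B is a spool. The spool sits inside the open box, centred. The clearance to the nearest interior wall is 64 mm.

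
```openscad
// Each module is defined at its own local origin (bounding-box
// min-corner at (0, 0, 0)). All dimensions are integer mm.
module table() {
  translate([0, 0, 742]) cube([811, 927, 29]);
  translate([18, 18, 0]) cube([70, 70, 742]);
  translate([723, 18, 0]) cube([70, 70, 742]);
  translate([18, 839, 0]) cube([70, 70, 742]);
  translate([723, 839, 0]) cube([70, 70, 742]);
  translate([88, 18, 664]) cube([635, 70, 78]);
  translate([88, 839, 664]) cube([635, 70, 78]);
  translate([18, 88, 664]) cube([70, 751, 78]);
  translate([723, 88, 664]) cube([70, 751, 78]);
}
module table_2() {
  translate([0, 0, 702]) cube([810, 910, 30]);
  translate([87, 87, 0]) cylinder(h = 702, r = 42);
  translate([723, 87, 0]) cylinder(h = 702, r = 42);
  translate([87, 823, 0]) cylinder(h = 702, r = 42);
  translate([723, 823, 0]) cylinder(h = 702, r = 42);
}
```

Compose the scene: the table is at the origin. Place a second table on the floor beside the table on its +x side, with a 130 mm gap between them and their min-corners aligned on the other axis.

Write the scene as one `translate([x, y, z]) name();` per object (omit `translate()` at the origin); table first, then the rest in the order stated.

table();
translate([941, 0, 0]) table_2();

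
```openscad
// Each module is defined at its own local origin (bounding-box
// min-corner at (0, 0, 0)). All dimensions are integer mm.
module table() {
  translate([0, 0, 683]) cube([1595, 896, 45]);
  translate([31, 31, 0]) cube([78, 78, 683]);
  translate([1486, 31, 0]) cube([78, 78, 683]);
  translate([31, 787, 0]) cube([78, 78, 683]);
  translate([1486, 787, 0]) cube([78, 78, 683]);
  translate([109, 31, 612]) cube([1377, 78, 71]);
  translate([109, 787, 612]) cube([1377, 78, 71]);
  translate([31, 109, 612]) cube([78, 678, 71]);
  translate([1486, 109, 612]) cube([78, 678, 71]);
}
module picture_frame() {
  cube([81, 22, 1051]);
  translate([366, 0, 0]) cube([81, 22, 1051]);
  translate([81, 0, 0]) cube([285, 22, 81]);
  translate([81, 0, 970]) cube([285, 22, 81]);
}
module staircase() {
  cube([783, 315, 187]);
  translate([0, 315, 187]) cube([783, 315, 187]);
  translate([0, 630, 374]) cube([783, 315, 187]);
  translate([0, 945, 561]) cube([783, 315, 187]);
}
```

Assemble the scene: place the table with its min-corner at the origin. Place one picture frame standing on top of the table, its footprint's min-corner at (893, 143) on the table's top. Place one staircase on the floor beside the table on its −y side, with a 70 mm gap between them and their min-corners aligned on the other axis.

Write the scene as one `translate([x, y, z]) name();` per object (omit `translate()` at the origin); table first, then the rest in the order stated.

table();
translate([893, 143, 728]) picture_frame();
translate([0, -1330, 0]) staircase();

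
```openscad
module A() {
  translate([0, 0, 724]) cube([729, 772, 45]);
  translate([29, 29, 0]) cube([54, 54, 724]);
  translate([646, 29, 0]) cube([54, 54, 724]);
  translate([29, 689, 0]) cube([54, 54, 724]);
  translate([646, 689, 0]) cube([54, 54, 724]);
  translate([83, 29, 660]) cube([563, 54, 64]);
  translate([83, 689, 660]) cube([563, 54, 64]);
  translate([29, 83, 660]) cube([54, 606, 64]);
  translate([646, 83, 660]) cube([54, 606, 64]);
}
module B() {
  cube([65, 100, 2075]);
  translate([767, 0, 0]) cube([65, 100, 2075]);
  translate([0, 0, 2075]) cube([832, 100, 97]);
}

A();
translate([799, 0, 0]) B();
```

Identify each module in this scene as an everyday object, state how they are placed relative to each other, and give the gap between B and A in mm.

A is a table. B is a door frame. The door frame is on the floor beside the table on its +x side. The gap between the door frame and the table is 70 mm.

The door frame's nearest face is 70 mm from the table's +x face.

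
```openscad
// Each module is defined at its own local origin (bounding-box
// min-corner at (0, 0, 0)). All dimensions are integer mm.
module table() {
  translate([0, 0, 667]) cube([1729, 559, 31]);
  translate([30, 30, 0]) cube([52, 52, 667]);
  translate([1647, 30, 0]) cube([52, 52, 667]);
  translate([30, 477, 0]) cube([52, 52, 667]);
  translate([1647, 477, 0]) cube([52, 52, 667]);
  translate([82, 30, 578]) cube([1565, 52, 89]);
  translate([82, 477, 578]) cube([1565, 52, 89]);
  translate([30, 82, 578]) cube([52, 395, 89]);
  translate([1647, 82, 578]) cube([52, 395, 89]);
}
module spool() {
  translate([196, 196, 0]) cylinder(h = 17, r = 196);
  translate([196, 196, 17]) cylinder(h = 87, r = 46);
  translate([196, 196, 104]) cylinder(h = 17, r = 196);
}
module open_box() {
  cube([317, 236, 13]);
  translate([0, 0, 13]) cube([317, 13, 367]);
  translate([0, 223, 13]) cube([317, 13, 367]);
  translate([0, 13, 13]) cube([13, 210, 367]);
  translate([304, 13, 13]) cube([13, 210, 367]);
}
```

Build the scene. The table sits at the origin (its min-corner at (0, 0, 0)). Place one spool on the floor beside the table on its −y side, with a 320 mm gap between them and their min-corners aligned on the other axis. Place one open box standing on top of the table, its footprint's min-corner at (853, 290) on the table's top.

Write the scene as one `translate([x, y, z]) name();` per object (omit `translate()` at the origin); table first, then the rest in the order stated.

table();
translate([0, -712, 0]) spool();
translate([853, 290, 698]) open_box();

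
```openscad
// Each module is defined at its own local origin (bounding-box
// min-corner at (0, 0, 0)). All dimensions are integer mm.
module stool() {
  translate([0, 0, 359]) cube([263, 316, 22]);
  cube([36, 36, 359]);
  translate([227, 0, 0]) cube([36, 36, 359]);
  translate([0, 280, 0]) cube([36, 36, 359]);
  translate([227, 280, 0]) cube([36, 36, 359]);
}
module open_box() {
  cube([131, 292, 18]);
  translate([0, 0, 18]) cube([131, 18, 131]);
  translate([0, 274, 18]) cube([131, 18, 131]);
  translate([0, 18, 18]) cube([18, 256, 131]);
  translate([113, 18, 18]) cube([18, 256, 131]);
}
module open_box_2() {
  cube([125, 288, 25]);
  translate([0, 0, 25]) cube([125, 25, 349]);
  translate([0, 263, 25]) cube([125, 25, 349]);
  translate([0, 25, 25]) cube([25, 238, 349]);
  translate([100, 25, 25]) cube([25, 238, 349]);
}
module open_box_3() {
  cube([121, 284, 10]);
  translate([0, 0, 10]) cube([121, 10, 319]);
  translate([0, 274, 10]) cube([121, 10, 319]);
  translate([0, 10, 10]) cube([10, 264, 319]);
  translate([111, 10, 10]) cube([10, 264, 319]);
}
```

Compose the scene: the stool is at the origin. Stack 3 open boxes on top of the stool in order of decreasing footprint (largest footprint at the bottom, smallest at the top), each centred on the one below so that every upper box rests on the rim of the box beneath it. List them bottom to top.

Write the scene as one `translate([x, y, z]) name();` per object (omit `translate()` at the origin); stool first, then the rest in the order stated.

stool();
translate([66, 12, 381]) open_box();
translate([69, 14, 530]) open_box_2();
translate([71, 16, 904]) open_box_3();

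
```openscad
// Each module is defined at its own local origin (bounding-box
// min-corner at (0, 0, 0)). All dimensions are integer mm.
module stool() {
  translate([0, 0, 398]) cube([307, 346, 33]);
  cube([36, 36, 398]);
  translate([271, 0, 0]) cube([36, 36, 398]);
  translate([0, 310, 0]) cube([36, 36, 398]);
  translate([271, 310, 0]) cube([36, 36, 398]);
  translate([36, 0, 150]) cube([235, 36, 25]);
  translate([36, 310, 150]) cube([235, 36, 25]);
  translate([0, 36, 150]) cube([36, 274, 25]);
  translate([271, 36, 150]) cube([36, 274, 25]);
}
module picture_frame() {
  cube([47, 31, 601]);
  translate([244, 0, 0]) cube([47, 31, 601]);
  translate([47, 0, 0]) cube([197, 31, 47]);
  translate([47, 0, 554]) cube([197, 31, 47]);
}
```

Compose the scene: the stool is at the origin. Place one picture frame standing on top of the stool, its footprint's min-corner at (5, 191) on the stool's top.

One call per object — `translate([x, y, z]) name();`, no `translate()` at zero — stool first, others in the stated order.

stool();
translate([5, 191, 431]) picture_frame();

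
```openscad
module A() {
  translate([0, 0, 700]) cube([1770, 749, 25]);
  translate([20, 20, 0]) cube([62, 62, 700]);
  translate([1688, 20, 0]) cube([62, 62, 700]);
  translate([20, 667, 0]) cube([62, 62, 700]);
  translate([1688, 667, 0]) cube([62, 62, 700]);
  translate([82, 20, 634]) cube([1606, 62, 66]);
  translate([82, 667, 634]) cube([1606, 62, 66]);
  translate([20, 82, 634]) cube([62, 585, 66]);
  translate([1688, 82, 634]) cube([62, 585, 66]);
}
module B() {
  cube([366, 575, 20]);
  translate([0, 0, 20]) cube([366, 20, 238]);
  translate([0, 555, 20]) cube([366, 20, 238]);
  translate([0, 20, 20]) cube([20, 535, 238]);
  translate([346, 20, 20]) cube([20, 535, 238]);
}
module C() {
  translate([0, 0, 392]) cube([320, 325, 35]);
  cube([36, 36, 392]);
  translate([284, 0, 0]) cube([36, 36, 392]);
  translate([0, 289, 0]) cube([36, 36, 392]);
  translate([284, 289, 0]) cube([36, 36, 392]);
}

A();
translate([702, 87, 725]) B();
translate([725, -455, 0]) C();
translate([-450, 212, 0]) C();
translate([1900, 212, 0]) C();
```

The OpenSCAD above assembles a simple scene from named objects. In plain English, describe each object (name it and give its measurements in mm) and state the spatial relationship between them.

A is a table: top 1770 mm (x) × 749 mm (y), 25 mm thick, upper face at z = 725 mm, on four 62×62 mm square legs, each inset 20 mm from the nearest pair of top edges, running from z = 0 to the bottom of the top. Four apron rails, 62 mm thick and 66 mm tall, run between adjacent legs with their top edges flush with the underside of the top and their outer faces flush with the legs' outer faces.

B is an open storage box with external size 366×575×258 mm and wall thickness 20 mm (the base is also 20 mm thick). The base covers the whole footprint; the four walls stand on the base, with the y-facing walls full-width and the x-facing walls fitting between their inner faces.

C is a simple wooden stool: a rectangular seat 320 mm (x) by 325 mm (y), 35 mm thick, top face at z = 427 mm, on four square legs, each 36×36 mm in cross-section. The legs rest on z = 0, each flush with a corner of the seat.

The open box is on top of the table, centred. Three stools sit around the table at the −y, −x, +x sides.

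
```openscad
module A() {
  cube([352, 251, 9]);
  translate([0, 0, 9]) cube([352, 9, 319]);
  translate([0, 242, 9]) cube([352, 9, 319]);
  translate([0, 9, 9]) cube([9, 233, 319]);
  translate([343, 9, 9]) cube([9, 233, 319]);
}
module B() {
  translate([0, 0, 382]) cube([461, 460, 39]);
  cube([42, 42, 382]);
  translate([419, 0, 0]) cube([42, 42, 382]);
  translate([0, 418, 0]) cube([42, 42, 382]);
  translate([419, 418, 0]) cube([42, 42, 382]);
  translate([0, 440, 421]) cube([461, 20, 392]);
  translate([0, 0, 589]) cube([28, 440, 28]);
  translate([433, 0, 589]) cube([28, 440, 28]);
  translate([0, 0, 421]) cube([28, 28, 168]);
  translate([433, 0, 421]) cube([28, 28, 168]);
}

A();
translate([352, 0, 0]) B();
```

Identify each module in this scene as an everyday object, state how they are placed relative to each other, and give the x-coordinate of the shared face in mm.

A is an open box. B is a chair. The chair is against the open box's +x side, with their −y faces flush. The x-coordinate of the shared face is 352 mm.

The open box's +x face and the chair's −x face are both at x = 352 mm.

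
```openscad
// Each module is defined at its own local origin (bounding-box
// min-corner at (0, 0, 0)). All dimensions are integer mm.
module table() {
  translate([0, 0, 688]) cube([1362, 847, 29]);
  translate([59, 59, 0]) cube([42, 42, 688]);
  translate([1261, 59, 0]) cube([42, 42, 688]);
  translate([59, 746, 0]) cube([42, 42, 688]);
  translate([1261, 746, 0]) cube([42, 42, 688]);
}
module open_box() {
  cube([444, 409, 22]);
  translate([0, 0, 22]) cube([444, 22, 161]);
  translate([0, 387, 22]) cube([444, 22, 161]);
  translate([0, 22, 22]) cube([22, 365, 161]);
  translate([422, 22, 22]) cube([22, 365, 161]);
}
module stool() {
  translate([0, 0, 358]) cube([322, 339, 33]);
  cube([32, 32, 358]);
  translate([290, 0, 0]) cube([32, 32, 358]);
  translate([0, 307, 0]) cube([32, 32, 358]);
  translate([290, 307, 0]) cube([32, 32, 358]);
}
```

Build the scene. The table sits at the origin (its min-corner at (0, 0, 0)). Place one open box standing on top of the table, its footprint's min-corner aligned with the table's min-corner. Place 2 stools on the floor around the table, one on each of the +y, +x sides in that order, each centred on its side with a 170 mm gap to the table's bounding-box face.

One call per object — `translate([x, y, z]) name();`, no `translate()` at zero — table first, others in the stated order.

table();
translate([0, 0, 717]) open_box();
translate([520, 1017, 0]) stool();
translate([1532, 254, 0]) stool();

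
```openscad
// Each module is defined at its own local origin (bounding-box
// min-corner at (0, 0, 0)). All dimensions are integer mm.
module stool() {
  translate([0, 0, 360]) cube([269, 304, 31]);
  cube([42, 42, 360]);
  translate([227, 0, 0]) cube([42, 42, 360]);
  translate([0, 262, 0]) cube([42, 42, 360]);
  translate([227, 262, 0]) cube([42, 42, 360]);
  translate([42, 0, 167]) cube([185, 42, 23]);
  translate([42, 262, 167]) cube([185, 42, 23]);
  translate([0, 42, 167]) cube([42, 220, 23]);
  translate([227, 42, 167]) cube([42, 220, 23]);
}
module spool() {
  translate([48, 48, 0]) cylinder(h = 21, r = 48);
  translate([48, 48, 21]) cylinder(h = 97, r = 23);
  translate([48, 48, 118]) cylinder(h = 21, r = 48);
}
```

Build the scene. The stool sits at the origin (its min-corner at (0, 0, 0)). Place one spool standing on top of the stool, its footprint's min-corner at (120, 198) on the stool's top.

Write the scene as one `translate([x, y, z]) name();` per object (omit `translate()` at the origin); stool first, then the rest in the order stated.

stool();
translate([120, 198, 391]) spool();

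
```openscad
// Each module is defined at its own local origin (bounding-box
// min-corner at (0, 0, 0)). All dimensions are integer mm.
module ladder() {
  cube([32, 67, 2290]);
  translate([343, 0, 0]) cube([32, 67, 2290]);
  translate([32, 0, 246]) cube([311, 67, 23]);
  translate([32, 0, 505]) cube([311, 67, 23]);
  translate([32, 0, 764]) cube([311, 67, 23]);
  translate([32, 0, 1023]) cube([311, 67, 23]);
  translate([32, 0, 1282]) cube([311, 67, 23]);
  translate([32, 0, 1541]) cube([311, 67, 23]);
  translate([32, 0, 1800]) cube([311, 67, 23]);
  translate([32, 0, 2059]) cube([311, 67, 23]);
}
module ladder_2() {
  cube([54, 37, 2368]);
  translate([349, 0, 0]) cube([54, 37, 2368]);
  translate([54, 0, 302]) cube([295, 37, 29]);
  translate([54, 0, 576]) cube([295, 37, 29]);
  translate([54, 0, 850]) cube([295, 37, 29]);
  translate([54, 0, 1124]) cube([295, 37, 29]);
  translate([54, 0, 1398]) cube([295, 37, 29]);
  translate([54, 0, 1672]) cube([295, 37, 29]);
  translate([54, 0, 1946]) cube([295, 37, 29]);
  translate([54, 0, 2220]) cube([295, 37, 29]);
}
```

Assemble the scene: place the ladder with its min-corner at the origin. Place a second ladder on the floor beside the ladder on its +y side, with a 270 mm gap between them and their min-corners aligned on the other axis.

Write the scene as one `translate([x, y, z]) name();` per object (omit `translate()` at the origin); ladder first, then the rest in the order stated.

ladder();
translate([0, 337, 0]) ladder_2();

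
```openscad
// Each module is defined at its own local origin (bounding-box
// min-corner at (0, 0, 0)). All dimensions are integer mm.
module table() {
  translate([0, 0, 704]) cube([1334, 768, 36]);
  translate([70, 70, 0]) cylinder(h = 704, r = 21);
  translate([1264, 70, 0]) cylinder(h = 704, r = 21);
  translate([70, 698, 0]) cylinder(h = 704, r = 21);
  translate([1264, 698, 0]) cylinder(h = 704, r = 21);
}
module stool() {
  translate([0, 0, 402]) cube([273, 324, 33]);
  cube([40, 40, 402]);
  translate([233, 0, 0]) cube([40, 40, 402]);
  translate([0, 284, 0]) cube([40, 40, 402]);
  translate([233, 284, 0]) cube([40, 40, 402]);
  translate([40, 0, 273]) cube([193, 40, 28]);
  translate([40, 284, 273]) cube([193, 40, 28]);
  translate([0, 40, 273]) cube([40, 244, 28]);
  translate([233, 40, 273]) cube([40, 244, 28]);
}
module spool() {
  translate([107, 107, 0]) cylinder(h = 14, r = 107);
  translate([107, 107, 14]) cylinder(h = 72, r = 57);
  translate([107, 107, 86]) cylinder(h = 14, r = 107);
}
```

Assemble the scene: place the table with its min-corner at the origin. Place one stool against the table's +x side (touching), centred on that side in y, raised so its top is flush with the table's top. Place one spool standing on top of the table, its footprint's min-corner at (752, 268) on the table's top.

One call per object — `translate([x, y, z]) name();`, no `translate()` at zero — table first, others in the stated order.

table();
translate([1334, 222, 305]) stool();
translate([752, 268, 740]) spool();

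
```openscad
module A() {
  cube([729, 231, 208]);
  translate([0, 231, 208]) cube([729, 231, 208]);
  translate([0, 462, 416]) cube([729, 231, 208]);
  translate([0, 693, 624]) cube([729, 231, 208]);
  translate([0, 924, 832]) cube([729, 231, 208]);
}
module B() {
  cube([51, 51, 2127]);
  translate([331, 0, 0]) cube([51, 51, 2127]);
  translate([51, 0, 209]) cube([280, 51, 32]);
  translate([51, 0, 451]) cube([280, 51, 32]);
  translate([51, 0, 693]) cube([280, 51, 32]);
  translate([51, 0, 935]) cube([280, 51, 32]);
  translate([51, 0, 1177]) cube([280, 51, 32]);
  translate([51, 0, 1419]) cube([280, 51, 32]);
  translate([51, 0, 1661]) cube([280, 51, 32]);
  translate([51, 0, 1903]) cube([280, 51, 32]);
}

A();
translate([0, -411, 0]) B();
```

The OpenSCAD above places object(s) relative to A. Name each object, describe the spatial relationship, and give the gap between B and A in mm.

A is a staircase. B is a ladder. The ladder is on the floor beside the staircase on its −y side. The gap between the ladder and the staircase is 360 mm.

The ladder's nearest face is 360 mm from the staircase's −y face.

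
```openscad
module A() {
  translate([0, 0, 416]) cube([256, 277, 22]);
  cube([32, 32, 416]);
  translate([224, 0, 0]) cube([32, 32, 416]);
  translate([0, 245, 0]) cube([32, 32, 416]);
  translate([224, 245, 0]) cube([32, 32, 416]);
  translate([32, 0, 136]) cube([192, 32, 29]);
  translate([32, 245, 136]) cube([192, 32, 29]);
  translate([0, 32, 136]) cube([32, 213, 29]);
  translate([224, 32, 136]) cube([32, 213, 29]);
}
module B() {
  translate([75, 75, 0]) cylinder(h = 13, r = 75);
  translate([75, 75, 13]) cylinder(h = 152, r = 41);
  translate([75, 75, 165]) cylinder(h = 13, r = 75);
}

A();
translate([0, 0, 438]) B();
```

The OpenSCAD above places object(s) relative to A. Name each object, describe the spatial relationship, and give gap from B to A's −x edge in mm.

A is a stool. B is a spool. The spool is on top of the stool. The gap from the spool to the stool's −x edge is 0 mm.

The spool's min-x is at 0; the stool's min-x is 0; gap = 0 mm.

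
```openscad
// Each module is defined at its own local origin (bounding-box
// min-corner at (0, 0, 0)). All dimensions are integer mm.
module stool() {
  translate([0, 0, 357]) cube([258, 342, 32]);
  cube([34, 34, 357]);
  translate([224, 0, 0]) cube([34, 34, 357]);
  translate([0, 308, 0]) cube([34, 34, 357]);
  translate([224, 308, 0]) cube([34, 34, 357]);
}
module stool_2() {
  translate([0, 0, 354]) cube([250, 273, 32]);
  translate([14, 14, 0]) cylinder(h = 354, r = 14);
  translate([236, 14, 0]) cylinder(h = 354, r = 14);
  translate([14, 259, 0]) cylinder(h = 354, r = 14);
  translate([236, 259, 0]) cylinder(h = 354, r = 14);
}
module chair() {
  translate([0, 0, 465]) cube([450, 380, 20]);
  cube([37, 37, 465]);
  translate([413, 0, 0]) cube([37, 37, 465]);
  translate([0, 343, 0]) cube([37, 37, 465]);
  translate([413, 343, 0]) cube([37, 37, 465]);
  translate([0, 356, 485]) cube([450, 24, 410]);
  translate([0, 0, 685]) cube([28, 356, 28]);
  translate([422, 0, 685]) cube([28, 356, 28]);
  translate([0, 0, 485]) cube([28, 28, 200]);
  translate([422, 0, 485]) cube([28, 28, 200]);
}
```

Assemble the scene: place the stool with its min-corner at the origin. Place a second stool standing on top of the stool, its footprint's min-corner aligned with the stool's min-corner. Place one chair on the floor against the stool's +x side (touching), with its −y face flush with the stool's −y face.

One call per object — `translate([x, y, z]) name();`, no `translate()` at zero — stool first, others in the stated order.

stool();
translate([0, 0, 389]) stool_2();
translate([258, 0, 0]) chair();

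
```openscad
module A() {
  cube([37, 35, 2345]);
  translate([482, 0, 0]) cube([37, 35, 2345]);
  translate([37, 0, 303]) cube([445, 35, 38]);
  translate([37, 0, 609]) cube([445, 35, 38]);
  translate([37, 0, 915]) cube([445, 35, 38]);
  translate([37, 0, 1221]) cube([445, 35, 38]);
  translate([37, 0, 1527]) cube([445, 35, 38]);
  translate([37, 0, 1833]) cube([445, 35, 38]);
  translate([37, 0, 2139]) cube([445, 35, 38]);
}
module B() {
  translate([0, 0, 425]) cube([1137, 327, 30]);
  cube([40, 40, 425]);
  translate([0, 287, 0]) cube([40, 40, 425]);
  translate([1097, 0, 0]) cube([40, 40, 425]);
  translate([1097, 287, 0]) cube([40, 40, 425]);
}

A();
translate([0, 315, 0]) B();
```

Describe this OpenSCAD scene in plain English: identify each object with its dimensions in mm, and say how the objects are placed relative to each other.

A is a straight ladder. Two 37×35 mm vertical rails, 2345 mm tall, stand 519 mm apart (outside-to-outside) with their front faces coplanar on the −y side. 7 rungs, each 35 mm deep and 38 mm tall, span between the inner faces of the rails, front faces flush with the rails. The lowest rung's underside is at z = 303 mm and rungs are spaced 306 mm apart (underside to underside).

B is a long wooden bench with a 1137 mm (x) × 327 mm (y) seat, 30 mm thick, its top surface 455 mm above the floor. Four 40 mm square legs at the seat corners, flush with the edges, run from z = 0 to the seat underside.

The bench is on the floor beside the ladder on its +y side.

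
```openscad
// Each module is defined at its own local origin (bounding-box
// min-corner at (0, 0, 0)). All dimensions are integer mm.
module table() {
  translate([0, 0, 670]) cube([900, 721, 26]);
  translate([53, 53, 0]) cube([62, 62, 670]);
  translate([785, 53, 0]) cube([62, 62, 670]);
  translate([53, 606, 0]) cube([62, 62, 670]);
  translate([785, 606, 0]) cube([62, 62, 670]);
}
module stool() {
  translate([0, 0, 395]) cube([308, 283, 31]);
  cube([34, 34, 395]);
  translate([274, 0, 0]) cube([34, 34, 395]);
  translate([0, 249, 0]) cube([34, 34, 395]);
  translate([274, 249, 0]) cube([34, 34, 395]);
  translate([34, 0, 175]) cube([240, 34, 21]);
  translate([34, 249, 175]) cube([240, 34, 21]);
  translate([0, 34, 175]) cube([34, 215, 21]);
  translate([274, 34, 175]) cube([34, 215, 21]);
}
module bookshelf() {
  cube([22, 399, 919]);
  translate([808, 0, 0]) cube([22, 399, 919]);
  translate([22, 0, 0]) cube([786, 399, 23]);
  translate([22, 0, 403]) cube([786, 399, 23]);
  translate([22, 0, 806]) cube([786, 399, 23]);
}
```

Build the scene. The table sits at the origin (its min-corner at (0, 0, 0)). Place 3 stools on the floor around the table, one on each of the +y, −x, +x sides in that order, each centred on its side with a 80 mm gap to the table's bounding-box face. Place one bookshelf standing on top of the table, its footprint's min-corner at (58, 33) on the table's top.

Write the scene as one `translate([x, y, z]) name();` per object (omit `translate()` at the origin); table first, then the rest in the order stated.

table();
translate([296, 801, 0]) stool();
translate([-388, 219, 0]) stool();
translate([980, 219, 0]) stool();
translate([58, 33, 696]) bookshelf();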